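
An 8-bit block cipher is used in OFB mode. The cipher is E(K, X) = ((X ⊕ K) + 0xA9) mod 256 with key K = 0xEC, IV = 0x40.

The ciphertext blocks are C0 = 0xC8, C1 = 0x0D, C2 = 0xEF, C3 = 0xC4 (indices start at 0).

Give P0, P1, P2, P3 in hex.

P0 = 0x9D, P1 = 0x6F, P2 = 0xD8, P3 = 0x40

OFB decryption: S_i = E(K, S_{i−1}) with S_{−1} = IV; P_i = C_i ⊕ S_i.
P0: S = E(K, 0x40) = 0x55; 0xC8 ⊕ 0x55 = 0x9D.
P1: S = E(K, 0x55) = 0x62; 0x0D ⊕ 0x62 = 0x6F.
P2: S = E(K, 0x62) = 0x37; 0xEF ⊕ 0x37 = 0xD8.
P3: S = E(K, 0x37) = 0x84; 0xC4 ⊕ 0x84 = 0x40.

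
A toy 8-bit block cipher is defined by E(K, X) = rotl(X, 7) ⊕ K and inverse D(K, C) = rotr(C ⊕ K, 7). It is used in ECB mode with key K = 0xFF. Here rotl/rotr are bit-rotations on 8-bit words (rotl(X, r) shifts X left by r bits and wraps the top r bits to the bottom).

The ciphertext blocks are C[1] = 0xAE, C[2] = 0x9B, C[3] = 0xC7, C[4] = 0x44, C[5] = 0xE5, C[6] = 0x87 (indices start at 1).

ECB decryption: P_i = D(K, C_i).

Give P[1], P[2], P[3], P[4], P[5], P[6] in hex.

P[1] = 0xA2, P[2] = 0xC8, P[3] = 0x70, P[4] = 0x77, P[5] = 0x34, P[6] = 0xF0

P[1]: D(K, 0xAE) = 0xA2.
P[2]: D(K, 0x9B) = 0xC8.
P[3]: D(K, 0xC7) = 0x70.
P[4]: D(K, 0x44) = 0x77.
P[5]: D(K, 0xE5) = 0x34.
P[6]: D(K, 0x87) = 0xF0.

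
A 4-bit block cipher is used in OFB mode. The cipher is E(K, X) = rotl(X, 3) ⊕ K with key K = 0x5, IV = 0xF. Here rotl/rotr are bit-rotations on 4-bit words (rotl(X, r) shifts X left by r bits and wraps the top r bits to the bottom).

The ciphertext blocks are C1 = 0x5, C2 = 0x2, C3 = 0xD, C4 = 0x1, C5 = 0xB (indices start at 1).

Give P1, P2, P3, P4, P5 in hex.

P1 = 0xF, P2 = 0x2, P3 = 0x8, P4 = 0xE, P5 = 0x1

OFB decryption: S_i = E(K, S_{i−1}) with S_{0} = IV; P_i = C_i ⊕ S_i.
P1: S = E(K, 0xF) = 0xA; 0x5 ⊕ 0xA = 0xF.
P2: S = E(K, 0xA) = 0x0; 0x2 ⊕ 0x0 = 0x2.
P3: S = E(K, 0x0) = 0x5; 0xD ⊕ 0x5 = 0x8.
P4: S = E(K, 0x5) = 0xF; 0x1 ⊕ 0xF = 0xE.
P5: S = E(K, 0xF) = 0xA; 0xB ⊕ 0xA = 0x1.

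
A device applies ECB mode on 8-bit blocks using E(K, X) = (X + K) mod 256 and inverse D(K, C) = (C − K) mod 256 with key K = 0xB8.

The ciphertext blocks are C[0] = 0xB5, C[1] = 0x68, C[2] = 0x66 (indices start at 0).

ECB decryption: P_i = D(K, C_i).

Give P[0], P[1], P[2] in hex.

P[0]: D(K, 0xB5) = 0xFD.
P[1]: D(K, 0x68) = 0xB0.
P[2]: D(K, 0x66) = 0xAE.

P[0] = 0xFD, P[1] = 0xB0, P[2] = 0xAE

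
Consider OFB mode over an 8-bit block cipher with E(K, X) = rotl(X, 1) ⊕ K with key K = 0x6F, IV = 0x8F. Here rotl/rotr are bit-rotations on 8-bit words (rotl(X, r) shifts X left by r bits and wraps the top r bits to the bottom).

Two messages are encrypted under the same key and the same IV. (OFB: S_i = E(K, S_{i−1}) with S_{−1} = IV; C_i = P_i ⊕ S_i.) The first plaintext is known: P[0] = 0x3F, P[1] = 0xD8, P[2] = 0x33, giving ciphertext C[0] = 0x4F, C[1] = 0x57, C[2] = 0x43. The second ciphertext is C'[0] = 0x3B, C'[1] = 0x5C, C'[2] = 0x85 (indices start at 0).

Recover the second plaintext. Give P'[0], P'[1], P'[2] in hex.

In OFB with a reused IV, both messages share the same keystream S_i, so C_i ⊕ C'_i = P_i ⊕ P'_i and thus P'_i = P_i ⊕ C_i ⊕ C'_i.
P'[0]: 0x3F ⊕ 0x4F ⊕ 0x3B = 0x4B.
P'[1]: 0xD8 ⊕ 0x57 ⊕ 0x5C = 0xD3.
P'[2]: 0x33 ⊕ 0x43 ⊕ 0x85 = 0xF5.

P'[0] = 0x4B, P'[1] = 0xD3, P'[2] = 0xF5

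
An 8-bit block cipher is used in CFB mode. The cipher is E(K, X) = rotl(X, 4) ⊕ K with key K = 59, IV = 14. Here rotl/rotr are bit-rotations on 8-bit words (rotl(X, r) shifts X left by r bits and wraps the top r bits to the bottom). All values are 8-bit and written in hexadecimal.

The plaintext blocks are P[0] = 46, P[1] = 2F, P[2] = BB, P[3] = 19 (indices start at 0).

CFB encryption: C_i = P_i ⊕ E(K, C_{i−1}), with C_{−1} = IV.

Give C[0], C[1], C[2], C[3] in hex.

C[0]: E(K, 14) = 18; 46 ⊕ 18 = 5E.
C[1]: E(K, 5E) = BC; 2F ⊕ BC = 93.
C[2]: E(K, 93) = 60; BB ⊕ 60 = DB.
C[3]: E(K, DB) = E4; 19 ⊕ E4 = FD.

C[0] = 5E, C[1] = 93, C[2] = DB, C[3] = FD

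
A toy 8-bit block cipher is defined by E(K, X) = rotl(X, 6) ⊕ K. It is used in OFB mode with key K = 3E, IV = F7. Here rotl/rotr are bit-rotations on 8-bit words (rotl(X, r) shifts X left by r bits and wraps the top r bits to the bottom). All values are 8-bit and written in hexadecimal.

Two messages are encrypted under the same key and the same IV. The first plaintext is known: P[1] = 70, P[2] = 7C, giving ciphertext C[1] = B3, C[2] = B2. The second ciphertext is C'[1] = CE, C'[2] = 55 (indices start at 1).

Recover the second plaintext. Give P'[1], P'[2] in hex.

In OFB with a reused IV, both messages share the same keystream S_i, so C_i ⊕ C'_i = P_i ⊕ P'_i and thus P'_i = P_i ⊕ C_i ⊕ C'_i.
P'[1]: 70 ⊕ B3 ⊕ CE = 0D.
P'[2]: 7C ⊕ B2 ⊕ 55 = 9B.

P'[1] = 0D, P'[2] = 9B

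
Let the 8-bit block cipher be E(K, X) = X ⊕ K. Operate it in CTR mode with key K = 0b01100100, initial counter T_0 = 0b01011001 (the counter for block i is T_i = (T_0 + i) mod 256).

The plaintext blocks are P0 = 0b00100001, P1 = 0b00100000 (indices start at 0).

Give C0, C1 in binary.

CTR encryption: S_i = E(K, T_i) where T_i is the counter for block i; C_i = P_i ⊕ S_i.
C0: T = 0b01011001, S = E(K, T) = 0b00111101; 0b00100001 ⊕ 0b00111101 = 0b00011100.
C1: T = 0b01011010, S = E(K, T) = 0b00111110; 0b00100000 ⊕ 0b00111110 = 0b00011110.

C0 = 0b00011100, C1 = 0b00011110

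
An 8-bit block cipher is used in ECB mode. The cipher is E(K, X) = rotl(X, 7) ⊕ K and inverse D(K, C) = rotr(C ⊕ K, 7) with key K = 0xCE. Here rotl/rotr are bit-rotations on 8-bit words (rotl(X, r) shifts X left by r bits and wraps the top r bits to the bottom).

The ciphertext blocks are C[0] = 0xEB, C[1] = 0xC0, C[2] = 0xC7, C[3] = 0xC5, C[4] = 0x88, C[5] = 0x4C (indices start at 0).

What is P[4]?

P[4] = 0x8C

ECB decryption: P_i = D(K, C_i).
P[4]: D(K, 0x88) = 0x8C.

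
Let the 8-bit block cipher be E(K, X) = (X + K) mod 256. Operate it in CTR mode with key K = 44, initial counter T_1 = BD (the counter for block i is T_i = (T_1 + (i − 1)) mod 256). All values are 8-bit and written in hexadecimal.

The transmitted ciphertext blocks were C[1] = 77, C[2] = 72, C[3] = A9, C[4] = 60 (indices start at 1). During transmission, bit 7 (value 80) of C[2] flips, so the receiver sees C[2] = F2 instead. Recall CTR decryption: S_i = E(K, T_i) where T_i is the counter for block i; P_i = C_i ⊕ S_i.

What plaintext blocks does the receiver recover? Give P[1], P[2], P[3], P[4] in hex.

P[1] = 76, P[2] = F0, P[3] = AA, P[4] = 64

Only C[2] changed, to F2. In CTR, a change in C_i flips the same bit in P_i only; the keystream is unaffected. Decrypting the received ciphertext:
P[1]: T = BD, S = E(K, T) = 01; 77 ⊕ 01 = 76.
P[2]: T = BE, S = E(K, T) = 02; F2 ⊕ 02 = F0.
P[3]: T = BF, S = E(K, T) = 03; A9 ⊕ 03 = AA.
P[4]: T = C0, S = E(K, T) = 04; 60 ⊕ 04 = 64.
Blocks that differ from the original plaintext: P[2].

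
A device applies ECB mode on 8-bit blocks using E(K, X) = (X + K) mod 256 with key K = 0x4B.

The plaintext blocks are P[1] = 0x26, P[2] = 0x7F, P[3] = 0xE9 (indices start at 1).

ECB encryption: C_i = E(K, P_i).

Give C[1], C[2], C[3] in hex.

C[1] = 0x71, C[2] = 0xCA, C[3] = 0x34

C[1]: E(K, 0x26) = 0x71.
C[2]: E(K, 0x7F) = 0xCA.
C[3]: E(K, 0xE9) = 0x34.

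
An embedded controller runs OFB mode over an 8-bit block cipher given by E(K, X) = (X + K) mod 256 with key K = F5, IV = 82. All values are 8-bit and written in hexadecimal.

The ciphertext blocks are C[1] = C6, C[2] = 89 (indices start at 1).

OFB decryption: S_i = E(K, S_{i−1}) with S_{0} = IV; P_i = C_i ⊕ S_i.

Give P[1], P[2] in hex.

P[1]: S = E(K, 82) = 77; C6 ⊕ 77 = B1.
P[2]: S = E(K, 77) = 6C; 89 ⊕ 6C = E5.

P[1] = B1, P[2] = E5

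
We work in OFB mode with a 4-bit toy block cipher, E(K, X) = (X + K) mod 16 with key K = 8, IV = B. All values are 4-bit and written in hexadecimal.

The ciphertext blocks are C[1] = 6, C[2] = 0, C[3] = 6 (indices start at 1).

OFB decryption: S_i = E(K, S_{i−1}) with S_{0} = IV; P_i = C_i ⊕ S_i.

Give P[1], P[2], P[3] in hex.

P[1] = 5, P[2] = B, P[3] = 5

P[1]: S = E(K, B) = 3; 6 ⊕ 3 = 5.
P[2]: S = E(K, 3) = B; 0 ⊕ B = B.
P[3]: S = E(K, B) = 3; 6 ⊕ 3 = 5.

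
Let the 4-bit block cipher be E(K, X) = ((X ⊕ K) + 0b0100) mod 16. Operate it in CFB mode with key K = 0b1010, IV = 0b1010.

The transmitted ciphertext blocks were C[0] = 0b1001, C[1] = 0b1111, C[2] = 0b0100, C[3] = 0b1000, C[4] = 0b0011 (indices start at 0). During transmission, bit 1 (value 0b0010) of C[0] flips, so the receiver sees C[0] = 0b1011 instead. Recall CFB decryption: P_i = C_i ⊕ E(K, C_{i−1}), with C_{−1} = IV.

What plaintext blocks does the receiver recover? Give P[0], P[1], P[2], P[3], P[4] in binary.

Only C[0] changed, to 0b1011. In CFB, a change in C_i flips the same bit in P_i and garbles P_{i+1}. Decrypting the received ciphertext:
P[0]: E(K, 0b1010) = 0b0100; 0b1011 ⊕ 0b0100 = 0b1111.
P[1]: E(K, 0b1011) = 0b0101; 0b1111 ⊕ 0b0101 = 0b1010.
P[2]: E(K, 0b1111) = 0b1001; 0b0100 ⊕ 0b1001 = 0b1101.
P[3]: E(K, 0b0100) = 0b0010; 0b1000 ⊕ 0b0010 = 0b1010.
P[4]: E(K, 0b1000) = 0b0110; 0b0011 ⊕ 0b0110 = 0b0101.
Blocks that differ from the original plaintext: P[0], P[1].

P[0] = 0b1111, P[1] = 0b1010, P[2] = 0b1101, P[3] = 0b1010, P[4] = 0b0101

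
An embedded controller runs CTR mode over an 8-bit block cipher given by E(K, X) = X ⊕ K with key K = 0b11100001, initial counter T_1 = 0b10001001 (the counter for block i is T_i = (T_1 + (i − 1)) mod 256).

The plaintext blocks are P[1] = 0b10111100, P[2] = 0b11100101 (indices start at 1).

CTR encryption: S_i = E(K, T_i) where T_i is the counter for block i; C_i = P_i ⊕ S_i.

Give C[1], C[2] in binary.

C[1] = 0b11010100, C[2] = 0b10001110

C[1]: T = 0b10001001, S = E(K, T) = 0b01101000; 0b10111100 ⊕ 0b01101000 = 0b11010100.
C[2]: T = 0b10001010, S = E(K, T) = 0b01101011; 0b11100101 ⊕ 0b01101011 = 0b10001110.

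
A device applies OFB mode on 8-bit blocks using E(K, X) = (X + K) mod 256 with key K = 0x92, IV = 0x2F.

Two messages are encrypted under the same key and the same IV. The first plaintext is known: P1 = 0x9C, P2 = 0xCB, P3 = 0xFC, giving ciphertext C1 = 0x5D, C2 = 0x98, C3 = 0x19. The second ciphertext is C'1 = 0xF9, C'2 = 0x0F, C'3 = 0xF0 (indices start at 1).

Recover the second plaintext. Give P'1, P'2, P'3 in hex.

P'1 = 0x38, P'2 = 0x5C, P'3 = 0x15

In OFB with a reused IV, both messages share the same keystream S_i, so C_i ⊕ C'_i = P_i ⊕ P'_i and thus P'_i = P_i ⊕ C_i ⊕ C'_i.
P'1: 0x9C ⊕ 0x5D ⊕ 0xF9 = 0x38.
P'2: 0xCB ⊕ 0x98 ⊕ 0x0F = 0x5C.
P'3: 0xFC ⊕ 0x19 ⊕ 0xF0 = 0x15.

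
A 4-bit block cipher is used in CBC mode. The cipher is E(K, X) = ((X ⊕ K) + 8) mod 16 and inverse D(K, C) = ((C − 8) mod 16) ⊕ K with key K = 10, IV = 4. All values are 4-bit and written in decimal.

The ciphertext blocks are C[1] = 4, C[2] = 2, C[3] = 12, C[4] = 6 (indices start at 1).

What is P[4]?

CBC decryption: P_i = D(K, C_i) ⊕ C_{i−1}, with C_{0} = IV.
P[4]: D(K, 6) = 4; 4 ⊕ 12 = 8.

P[4] = 8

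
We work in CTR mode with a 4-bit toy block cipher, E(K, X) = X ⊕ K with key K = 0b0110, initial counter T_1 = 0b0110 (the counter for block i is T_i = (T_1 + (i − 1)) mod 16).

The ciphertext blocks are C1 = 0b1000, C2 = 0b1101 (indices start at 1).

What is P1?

P1 = 0b1000

CTR decryption: S_i = E(K, T_i) where T_i is the counter for block i; P_i = C_i ⊕ S_i.
P1: T = 0b0110, S = E(K, T) = 0b0000; 0b1000 ⊕ 0b0000 = 0b1000.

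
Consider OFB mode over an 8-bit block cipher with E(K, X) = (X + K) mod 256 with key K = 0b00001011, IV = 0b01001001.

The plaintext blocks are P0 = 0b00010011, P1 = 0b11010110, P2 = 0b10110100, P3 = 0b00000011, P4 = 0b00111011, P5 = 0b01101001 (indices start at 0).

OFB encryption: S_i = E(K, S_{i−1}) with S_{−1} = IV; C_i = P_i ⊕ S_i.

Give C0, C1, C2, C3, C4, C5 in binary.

C0: S = E(K, 0b01001001) = 0b01010100; 0b00010011 ⊕ 0b01010100 = 0b01000111.
C1: S = E(K, 0b01010100) = 0b01011111; 0b11010110 ⊕ 0b01011111 = 0b10001001.
C2: S = E(K, 0b01011111) = 0b01101010; 0b10110100 ⊕ 0b01101010 = 0b11011110.
C3: S = E(K, 0b01101010) = 0b01110101; 0b00000011 ⊕ 0b01110101 = 0b01110110.
C4: S = E(K, 0b01110101) = 0b10000000; 0b00111011 ⊕ 0b10000000 = 0b10111011.
C5: S = E(K, 0b10000000) = 0b10001011; 0b01101001 ⊕ 0b10001011 = 0b11100010.

C0 = 0b01000111, C1 = 0b10001001, C2 = 0b11011110, C3 = 0b01110110, C4 = 0b10111011, C5 = 0b11100010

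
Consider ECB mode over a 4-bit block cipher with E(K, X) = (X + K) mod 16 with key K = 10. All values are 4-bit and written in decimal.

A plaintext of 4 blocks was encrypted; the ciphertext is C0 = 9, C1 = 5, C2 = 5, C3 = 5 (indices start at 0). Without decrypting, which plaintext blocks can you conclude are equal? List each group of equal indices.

ECB encrypts each block independently with the same key, so equal ciphertext blocks imply equal plaintext blocks.
C1 = C2 = C3 = 5, so P1 = P2 = P3.

P1 = P2 = P3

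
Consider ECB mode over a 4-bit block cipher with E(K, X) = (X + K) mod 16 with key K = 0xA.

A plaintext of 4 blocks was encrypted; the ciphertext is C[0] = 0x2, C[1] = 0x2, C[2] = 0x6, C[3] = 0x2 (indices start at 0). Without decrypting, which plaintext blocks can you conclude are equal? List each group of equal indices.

ECB encrypts each block independently with the same key, so equal ciphertext blocks imply equal plaintext blocks.
C[0] = C[1] = C[3] = 0x2, so P[0] = P[1] = P[3].

P[0] = P[1] = P[3]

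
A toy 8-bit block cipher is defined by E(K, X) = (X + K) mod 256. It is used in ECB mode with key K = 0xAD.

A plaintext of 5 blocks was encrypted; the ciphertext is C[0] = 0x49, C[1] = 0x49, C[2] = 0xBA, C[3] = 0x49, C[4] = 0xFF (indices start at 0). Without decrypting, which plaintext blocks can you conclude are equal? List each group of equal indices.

ECB encrypts each block independently with the same key, so equal ciphertext blocks imply equal plaintext blocks.
C[0] = C[1] = C[3] = 0x49, so P[0] = P[1] = P[3].

P[0] = P[1] = P[3]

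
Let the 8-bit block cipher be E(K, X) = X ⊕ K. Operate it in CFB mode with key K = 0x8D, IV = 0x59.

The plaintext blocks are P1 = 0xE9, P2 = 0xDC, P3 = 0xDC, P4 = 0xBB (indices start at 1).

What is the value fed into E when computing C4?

CFB encryption: C_i = P_i ⊕ E(K, C_{i−1}), with C_{0} = IV.
C1: E(K, 0x59) = 0xD4; 0xE9 ⊕ 0xD4 = 0x3D.
C2: E(K, 0x3D) = 0xB0; 0xDC ⊕ 0xB0 = 0x6C.
C3: E(K, 0x6C) = 0xE1; 0xDC ⊕ 0xE1 = 0x3D.
C4: E(K, 0x3D) = 0xB0; 0xBB ⊕ 0xB0 = 0x0B.
So the input to E for block 4 is 0x3D.

0x3D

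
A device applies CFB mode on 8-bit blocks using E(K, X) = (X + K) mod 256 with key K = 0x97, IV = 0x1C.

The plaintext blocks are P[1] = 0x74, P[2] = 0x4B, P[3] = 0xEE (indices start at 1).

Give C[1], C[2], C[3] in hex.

CFB encryption: C_i = P_i ⊕ E(K, C_{i−1}), with C_{0} = IV.
C[1]: E(K, 0x1C) = 0xB3; 0x74 ⊕ 0xB3 = 0xC7.
C[2]: E(K, 0xC7) = 0x5E; 0x4B ⊕ 0x5E = 0x15.
C[3]: E(K, 0x15) = 0xAC; 0xEE ⊕ 0xAC = 0x42.

C[1] = 0xC7, C[2] = 0x15, C[3] = 0x42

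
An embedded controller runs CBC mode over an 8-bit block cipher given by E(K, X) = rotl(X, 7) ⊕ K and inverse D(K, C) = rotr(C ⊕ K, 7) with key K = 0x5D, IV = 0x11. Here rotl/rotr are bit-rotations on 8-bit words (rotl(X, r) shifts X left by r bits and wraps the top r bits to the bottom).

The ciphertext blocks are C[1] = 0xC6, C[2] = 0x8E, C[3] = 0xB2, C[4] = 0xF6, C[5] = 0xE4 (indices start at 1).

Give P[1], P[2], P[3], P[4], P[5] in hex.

P[1] = 0x26, P[2] = 0x61, P[3] = 0x51, P[4] = 0xE5, P[5] = 0x85

CBC decryption: P_i = D(K, C_i) ⊕ C_{i−1}, with C_{0} = IV.
P[1]: D(K, 0xC6) = 0x37; 0x37 ⊕ 0x11 = 0x26.
P[2]: D(K, 0x8E) = 0xA7; 0xA7 ⊕ 0xC6 = 0x61.
P[3]: D(K, 0xB2) = 0xDF; 0xDF ⊕ 0x8E = 0x51.
P[4]: D(K, 0xF6) = 0x57; 0x57 ⊕ 0xB2 = 0xE5.
P[5]: D(K, 0xE4) = 0x73; 0x73 ⊕ 0xF6 = 0x85.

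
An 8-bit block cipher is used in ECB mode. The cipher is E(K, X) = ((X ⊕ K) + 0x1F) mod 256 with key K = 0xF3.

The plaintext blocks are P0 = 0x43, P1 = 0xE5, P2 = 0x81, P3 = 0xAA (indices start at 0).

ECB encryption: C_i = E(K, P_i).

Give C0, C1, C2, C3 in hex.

C0: E(K, 0x43) = 0xCF.
C1: E(K, 0xE5) = 0x35.
C2: E(K, 0x81) = 0x91.
C3: E(K, 0xAA) = 0x78.

C0 = 0xCF, C1 = 0x35, C2 = 0x91, C3 = 0x78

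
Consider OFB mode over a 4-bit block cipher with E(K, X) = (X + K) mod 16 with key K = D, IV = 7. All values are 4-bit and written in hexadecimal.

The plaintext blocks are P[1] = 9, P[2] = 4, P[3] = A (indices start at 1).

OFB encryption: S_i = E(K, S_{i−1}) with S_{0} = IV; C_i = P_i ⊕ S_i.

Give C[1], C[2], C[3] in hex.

C[1] = D, C[2] = 5, C[3] = 4

C[1]: S = E(K, 7) = 4; 9 ⊕ 4 = D.
C[2]: S = E(K, 4) = 1; 4 ⊕ 1 = 5.
C[3]: S = E(K, 1) = E; A ⊕ E = 4.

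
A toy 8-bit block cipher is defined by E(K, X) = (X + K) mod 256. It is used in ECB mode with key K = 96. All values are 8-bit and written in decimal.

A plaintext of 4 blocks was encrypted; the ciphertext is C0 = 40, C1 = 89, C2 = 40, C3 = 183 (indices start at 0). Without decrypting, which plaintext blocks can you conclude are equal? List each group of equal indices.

ECB encrypts each block independently with the same key, so equal ciphertext blocks imply equal plaintext blocks.
C0 = C2 = 40, so P0 = P2.

P0 = P2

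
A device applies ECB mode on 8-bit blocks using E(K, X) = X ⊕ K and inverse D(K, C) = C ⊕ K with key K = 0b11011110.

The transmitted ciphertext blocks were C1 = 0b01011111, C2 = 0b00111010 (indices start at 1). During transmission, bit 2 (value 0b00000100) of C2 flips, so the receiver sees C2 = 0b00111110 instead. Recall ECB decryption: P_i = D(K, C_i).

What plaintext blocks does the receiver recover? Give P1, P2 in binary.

P1 = 0b10000001, P2 = 0b11100000

Only C2 changed, to 0b00111110. In ECB, a change in C_i affects only P_i. Decrypting the received ciphertext:
P1: D(K, 0b01011111) = 0b10000001.
P2: D(K, 0b00111110) = 0b11100000.
Blocks that differ from the original plaintext: P2.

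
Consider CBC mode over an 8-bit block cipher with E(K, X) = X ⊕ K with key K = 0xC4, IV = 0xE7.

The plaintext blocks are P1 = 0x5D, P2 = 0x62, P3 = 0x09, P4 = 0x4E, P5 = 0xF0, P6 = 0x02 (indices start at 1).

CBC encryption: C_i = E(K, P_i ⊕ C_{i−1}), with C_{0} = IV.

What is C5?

C1: P1 ⊕ 0xE7 = 0xBA; E(K, 0xBA) = 0x7E.
C2: P2 ⊕ 0x7E = 0x1C; E(K, 0x1C) = 0xD8.
C3: P3 ⊕ 0xD8 = 0xD1; E(K, 0xD1) = 0x15.
C4: P4 ⊕ 0x15 = 0x5B; E(K, 0x5B) = 0x9F.
C5: P5 ⊕ 0x9F = 0x6F; E(K, 0x6F) = 0xAB.

C5 = 0xAB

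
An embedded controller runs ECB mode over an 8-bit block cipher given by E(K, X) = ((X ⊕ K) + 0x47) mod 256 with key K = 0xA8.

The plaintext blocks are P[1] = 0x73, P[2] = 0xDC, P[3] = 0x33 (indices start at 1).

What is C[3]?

C[3] = 0xE2

ECB encryption: C_i = E(K, P_i).
C[3]: E(K, 0x33) = 0xE2.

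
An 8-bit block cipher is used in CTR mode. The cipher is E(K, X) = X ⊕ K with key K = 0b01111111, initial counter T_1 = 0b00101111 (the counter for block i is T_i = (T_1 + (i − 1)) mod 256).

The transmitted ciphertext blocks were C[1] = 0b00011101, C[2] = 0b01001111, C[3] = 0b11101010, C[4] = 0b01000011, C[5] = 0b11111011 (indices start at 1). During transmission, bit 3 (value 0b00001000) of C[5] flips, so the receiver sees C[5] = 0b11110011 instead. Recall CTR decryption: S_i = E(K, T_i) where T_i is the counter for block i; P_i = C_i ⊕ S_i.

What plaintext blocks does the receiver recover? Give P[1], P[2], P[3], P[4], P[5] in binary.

Only C[5] changed, to 0b11110011. In CTR, a change in C_i flips the same bit in P_i only; the keystream is unaffected. Decrypting the received ciphertext:
P[1]: T = 0b00101111, S = E(K, T) = 0b01010000; 0b00011101 ⊕ 0b01010000 = 0b01001101.
P[2]: T = 0b00110000, S = E(K, T) = 0b01001111; 0b01001111 ⊕ 0b01001111 = 0b00000000.
P[3]: T = 0b00110001, S = E(K, T) = 0b01001110; 0b11101010 ⊕ 0b01001110 = 0b10100100.
P[4]: T = 0b00110010, S = E(K, T) = 0b01001101; 0b01000011 ⊕ 0b01001101 = 0b00001110.
P[5]: T = 0b00110011, S = E(K, T) = 0b01001100; 0b11110011 ⊕ 0b01001100 = 0b10111111.
Blocks that differ from the original plaintext: P[5].

P[1] = 0b01001101, P[2] = 0b00000000, P[3] = 0b10100100, P[4] = 0b00001110, P[5] = 0b10111111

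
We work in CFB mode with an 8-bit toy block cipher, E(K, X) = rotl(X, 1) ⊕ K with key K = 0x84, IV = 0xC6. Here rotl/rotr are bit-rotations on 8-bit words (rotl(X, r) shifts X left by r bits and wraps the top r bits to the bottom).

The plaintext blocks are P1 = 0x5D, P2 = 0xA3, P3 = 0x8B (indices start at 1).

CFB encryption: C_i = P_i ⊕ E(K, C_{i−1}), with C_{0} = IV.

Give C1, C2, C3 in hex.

C1 = 0x54, C2 = 0x8F, C3 = 0x10

C1: E(K, 0xC6) = 0x09; 0x5D ⊕ 0x09 = 0x54.
C2: E(K, 0x54) = 0x2C; 0xA3 ⊕ 0x2C = 0x8F.
C3: E(K, 0x8F) = 0x9B; 0x8B ⊕ 0x9B = 0x10.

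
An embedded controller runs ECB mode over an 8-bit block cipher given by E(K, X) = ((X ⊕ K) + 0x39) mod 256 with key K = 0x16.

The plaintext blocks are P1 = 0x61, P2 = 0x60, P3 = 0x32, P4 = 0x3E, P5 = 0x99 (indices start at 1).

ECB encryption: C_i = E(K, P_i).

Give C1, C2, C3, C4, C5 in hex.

C1 = 0xB0, C2 = 0xAF, C3 = 0x5D, C4 = 0x61, C5 = 0xC8

C1: E(K, 0x61) = 0xB0.
C2: E(K, 0x60) = 0xAF.
C3: E(K, 0x32) = 0x5D.
C4: E(K, 0x3E) = 0x61.
C5: E(K, 0x99) = 0xC8.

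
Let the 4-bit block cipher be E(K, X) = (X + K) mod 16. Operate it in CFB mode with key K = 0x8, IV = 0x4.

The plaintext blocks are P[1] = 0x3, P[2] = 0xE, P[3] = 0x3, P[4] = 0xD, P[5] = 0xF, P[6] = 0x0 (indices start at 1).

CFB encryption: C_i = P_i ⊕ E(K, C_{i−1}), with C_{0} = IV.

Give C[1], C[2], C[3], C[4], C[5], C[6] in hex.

C[1]: E(K, 0x4) = 0xC; 0x3 ⊕ 0xC = 0xF.
C[2]: E(K, 0xF) = 0x7; 0xE ⊕ 0x7 = 0x9.
C[3]: E(K, 0x9) = 0x1; 0x3 ⊕ 0x1 = 0x2.
C[4]: E(K, 0x2) = 0xA; 0xD ⊕ 0xA = 0x7.
C[5]: E(K, 0x7) = 0xF; 0xF ⊕ 0xF = 0x0.
C[6]: E(K, 0x0) = 0x8; 0x0 ⊕ 0x8 = 0x8.

C[1] = 0xF, C[2] = 0x9, C[3] = 0x2, C[4] = 0x7, C[5] = 0x0, C[6] = 0x8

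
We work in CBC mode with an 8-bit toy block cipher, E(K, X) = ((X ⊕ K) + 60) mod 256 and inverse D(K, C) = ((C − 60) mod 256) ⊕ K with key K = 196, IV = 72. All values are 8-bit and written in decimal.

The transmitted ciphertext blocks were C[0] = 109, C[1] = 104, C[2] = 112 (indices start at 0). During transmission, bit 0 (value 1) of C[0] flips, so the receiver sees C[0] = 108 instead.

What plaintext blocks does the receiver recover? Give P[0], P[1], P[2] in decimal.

CBC decryption: P_i = D(K, C_i) ⊕ C_{i−1}, with C_{−1} = IV.
Only C[0] changed, to 108. In CBC, a change in C_i garbles P_i and flips the same bit in P_{i+1}. Decrypting the received ciphertext:
P[0]: D(K, 108) = 244; 244 ⊕ 72 = 188.
P[1]: D(K, 104) = 232; 232 ⊕ 108 = 132.
P[2]: D(K, 112) = 240; 240 ⊕ 104 = 152.
Blocks that differ from the original plaintext: P[0], P[1].

P[0] = 188, P[1] = 132, P[2] = 152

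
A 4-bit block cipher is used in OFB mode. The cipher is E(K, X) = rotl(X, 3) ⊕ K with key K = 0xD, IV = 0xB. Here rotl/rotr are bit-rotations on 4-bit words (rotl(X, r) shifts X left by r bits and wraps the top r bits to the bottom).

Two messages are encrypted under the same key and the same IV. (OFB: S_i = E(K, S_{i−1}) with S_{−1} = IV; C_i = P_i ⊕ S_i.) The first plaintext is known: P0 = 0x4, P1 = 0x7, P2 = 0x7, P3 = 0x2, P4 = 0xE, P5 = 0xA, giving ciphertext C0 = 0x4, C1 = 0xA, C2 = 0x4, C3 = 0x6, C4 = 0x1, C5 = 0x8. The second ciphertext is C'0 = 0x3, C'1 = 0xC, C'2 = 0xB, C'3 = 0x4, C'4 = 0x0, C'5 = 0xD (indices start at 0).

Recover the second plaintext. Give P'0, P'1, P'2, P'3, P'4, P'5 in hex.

P'0 = 0x3, P'1 = 0x1, P'2 = 0x8, P'3 = 0x0, P'4 = 0xF, P'5 = 0xF

In OFB with a reused IV, both messages share the same keystream S_i, so C_i ⊕ C'_i = P_i ⊕ P'_i and thus P'_i = P_i ⊕ C_i ⊕ C'_i.
P'0: 0x4 ⊕ 0x4 ⊕ 0x3 = 0x3.
P'1: 0x7 ⊕ 0xA ⊕ 0xC = 0x1.
P'2: 0x7 ⊕ 0x4 ⊕ 0xB = 0x8.
P'3: 0x2 ⊕ 0x6 ⊕ 0x4 = 0x0.
P'4: 0xE ⊕ 0x1 ⊕ 0x0 = 0xF.
P'5: 0xA ⊕ 0x8 ⊕ 0xD = 0xF.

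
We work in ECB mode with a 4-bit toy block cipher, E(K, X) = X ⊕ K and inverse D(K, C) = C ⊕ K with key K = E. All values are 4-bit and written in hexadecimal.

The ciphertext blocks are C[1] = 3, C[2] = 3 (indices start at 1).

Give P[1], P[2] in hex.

P[1] = D, P[2] = D

ECB decryption: P_i = D(K, C_i).
P[1]: D(K, 3) = D.
P[2]: D(K, 3) = D.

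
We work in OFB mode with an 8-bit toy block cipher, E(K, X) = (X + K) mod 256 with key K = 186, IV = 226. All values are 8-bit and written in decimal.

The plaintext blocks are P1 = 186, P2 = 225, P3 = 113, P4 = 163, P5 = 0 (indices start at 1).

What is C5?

C5 = 132

OFB encryption: S_i = E(K, S_{i−1}) with S_{0} = IV; C_i = P_i ⊕ S_i.
C1: S = E(K, 226) = 156; 186 ⊕ 156 = 38.
C2: S = E(K, 156) = 86; 225 ⊕ 86 = 183.
C3: S = E(K, 86) = 16; 113 ⊕ 16 = 97.
C4: S = E(K, 16) = 202; 163 ⊕ 202 = 105.
C5: S = E(K, 202) = 132; 0 ⊕ 132 = 132.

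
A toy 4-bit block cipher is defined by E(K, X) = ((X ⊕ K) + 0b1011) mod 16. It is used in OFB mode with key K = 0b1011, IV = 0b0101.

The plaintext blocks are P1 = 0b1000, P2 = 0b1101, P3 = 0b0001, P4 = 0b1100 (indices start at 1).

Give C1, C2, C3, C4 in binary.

OFB encryption: S_i = E(K, S_{i−1}) with S_{0} = IV; C_i = P_i ⊕ S_i.
C1: S = E(K, 0b0101) = 0b1001; 0b1000 ⊕ 0b1001 = 0b0001.
C2: S = E(K, 0b1001) = 0b1101; 0b1101 ⊕ 0b1101 = 0b0000.
C3: S = E(K, 0b1101) = 0b0001; 0b0001 ⊕ 0b0001 = 0b0000.
C4: S = E(K, 0b0001) = 0b0101; 0b1100 ⊕ 0b0101 = 0b1001.

C1 = 0b0001, C2 = 0b0000, C3 = 0b0000, C4 = 0b1001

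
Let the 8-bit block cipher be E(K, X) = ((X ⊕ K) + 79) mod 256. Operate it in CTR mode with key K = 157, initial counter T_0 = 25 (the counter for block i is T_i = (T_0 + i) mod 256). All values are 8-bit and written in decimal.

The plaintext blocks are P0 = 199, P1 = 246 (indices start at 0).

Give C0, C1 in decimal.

CTR encryption: S_i = E(K, T_i) where T_i is the counter for block i; C_i = P_i ⊕ S_i.
C0: T = 25, S = E(K, T) = 211; 199 ⊕ 211 = 20.
C1: T = 26, S = E(K, T) = 214; 246 ⊕ 214 = 32.

C0 = 20, C1 = 32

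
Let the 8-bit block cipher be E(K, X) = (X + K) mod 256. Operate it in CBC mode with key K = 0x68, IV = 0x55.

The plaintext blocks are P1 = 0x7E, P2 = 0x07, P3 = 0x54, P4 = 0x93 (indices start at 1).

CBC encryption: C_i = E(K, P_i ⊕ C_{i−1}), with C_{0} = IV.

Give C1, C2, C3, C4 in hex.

C1: P1 ⊕ 0x55 = 0x2B; E(K, 0x2B) = 0x93.
C2: P2 ⊕ 0x93 = 0x94; E(K, 0x94) = 0xFC.
C3: P3 ⊕ 0xFC = 0xA8; E(K, 0xA8) = 0x10.
C4: P4 ⊕ 0x10 = 0x83; E(K, 0x83) = 0xEB.

C1 = 0x93, C2 = 0xFC, C3 = 0x10, C4 = 0xEB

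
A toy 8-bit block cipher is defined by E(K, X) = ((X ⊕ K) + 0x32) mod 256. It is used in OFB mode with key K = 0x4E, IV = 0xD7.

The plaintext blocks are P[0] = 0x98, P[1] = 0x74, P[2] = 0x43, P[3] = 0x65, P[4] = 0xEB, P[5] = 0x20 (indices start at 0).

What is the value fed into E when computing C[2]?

0xB7

OFB encryption: S_i = E(K, S_{i−1}) with S_{−1} = IV; C_i = P_i ⊕ S_i.
C[0]: S = E(K, 0xD7) = 0xCB; 0x98 ⊕ 0xCB = 0x53.
C[1]: S = E(K, 0xCB) = 0xB7; 0x74 ⊕ 0xB7 = 0xC3.
C[2]: S = E(K, 0xB7) = 0x2B; 0x43 ⊕ 0x2B = 0x68.
So the input to E for block [2] is 0xB7.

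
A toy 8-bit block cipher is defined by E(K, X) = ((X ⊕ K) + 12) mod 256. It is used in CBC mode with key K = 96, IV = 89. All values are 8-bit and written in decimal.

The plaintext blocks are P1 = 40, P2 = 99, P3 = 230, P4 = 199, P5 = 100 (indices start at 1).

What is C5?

CBC encryption: C_i = E(K, P_i ⊕ C_{i−1}), with C_{0} = IV.
C1: P1 ⊕ 89 = 113; E(K, 113) = 29.
C2: P2 ⊕ 29 = 126; E(K, 126) = 42.
C3: P3 ⊕ 42 = 204; E(K, 204) = 184.
C4: P4 ⊕ 184 = 127; E(K, 127) = 43.
C5: P5 ⊕ 43 = 79; E(K, 79) = 59.

C5 = 59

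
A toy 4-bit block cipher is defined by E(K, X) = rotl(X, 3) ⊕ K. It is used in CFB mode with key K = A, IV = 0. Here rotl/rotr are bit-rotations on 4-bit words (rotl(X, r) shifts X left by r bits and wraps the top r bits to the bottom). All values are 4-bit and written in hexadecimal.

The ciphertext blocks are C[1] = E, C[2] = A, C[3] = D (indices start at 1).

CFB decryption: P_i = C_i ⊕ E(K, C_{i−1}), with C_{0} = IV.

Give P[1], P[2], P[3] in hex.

P[1]: E(K, 0) = A; E ⊕ A = 4.
P[2]: E(K, E) = D; A ⊕ D = 7.
P[3]: E(K, A) = F; D ⊕ F = 2.

P[1] = 4, P[2] = 7, P[3] = 2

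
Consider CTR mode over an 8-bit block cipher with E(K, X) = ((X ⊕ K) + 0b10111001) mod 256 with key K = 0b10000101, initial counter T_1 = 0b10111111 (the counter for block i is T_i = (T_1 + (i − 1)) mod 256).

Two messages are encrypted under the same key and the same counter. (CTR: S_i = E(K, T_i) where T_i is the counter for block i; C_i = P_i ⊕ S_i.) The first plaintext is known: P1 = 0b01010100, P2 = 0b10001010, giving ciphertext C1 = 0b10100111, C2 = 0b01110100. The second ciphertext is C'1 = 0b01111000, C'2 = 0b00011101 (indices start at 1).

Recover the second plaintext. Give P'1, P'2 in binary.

P'1 = 0b10001011, P'2 = 0b11100011

In CTR with a reused counter, both messages share the same keystream S_i, so C_i ⊕ C'_i = P_i ⊕ P'_i and thus P'_i = P_i ⊕ C_i ⊕ C'_i.
P'1: 0b01010100 ⊕ 0b10100111 ⊕ 0b01111000 = 0b10001011.
P'2: 0b10001010 ⊕ 0b01110100 ⊕ 0b00011101 = 0b11100011.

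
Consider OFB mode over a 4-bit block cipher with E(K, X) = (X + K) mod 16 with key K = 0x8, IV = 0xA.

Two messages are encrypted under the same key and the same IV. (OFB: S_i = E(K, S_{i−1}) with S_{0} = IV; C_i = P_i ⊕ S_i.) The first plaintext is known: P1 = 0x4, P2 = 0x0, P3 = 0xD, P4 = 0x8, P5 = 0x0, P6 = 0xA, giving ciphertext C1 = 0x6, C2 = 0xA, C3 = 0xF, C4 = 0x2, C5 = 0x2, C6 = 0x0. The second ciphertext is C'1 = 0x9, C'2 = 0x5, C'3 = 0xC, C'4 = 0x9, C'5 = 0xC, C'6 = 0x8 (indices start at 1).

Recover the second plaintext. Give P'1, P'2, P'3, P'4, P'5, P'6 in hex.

In OFB with a reused IV, both messages share the same keystream S_i, so C_i ⊕ C'_i = P_i ⊕ P'_i and thus P'_i = P_i ⊕ C_i ⊕ C'_i.
P'1: 0x4 ⊕ 0x6 ⊕ 0x9 = 0xB.
P'2: 0x0 ⊕ 0xA ⊕ 0x5 = 0xF.
P'3: 0xD ⊕ 0xF ⊕ 0xC = 0xE.
P'4: 0x8 ⊕ 0x2 ⊕ 0x9 = 0x3.
P'5: 0x0 ⊕ 0x2 ⊕ 0xC = 0xE.
P'6: 0xA ⊕ 0x0 ⊕ 0x8 = 0x2.

P'1 = 0xB, P'2 = 0xF, P'3 = 0xE, P'4 = 0x3, P'5 = 0xE, P'6 = 0x2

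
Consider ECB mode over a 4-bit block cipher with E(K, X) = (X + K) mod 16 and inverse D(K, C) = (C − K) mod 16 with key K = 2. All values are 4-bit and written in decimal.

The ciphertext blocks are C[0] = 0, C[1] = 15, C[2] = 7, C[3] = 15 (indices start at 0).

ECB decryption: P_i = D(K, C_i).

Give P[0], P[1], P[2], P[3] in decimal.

P[0]: D(K, 0) = 14.
P[1]: D(K, 15) = 13.
P[2]: D(K, 7) = 5.
P[3]: D(K, 15) = 13.

P[0] = 14, P[1] = 13, P[2] = 5, P[3] = 13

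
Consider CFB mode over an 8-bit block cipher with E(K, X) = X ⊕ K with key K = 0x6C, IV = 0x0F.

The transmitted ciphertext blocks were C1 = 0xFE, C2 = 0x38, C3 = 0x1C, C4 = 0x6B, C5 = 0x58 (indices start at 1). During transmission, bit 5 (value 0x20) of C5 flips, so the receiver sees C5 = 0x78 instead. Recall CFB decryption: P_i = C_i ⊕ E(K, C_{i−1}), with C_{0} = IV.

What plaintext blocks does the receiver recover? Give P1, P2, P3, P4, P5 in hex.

P1 = 0x9D, P2 = 0xAA, P3 = 0x48, P4 = 0x1B, P5 = 0x7F

Only C5 changed, to 0x78. In CFB, a change in C_i flips the same bit in P_i and garbles P_{i+1}. Decrypting the received ciphertext:
P1: E(K, 0x0F) = 0x63; 0xFE ⊕ 0x63 = 0x9D.
P2: E(K, 0xFE) = 0x92; 0x38 ⊕ 0x92 = 0xAA.
P3: E(K, 0x38) = 0x54; 0x1C ⊕ 0x54 = 0x48.
P4: E(K, 0x1C) = 0x70; 0x6B ⊕ 0x70 = 0x1B.
P5: E(K, 0x6B) = 0x07; 0x78 ⊕ 0x07 = 0x7F.
Blocks that differ from the original plaintext: P5.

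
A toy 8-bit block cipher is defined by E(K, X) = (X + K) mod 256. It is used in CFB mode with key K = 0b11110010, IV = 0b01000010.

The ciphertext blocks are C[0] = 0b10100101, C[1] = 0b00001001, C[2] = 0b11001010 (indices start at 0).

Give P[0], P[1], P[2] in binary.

P[0] = 0b10010001, P[1] = 0b10011110, P[2] = 0b00110001

CFB decryption: P_i = C_i ⊕ E(K, C_{i−1}), with C_{−1} = IV.
P[0]: E(K, 0b01000010) = 0b00110100; 0b10100101 ⊕ 0b00110100 = 0b10010001.
P[1]: E(K, 0b10100101) = 0b10010111; 0b00001001 ⊕ 0b10010111 = 0b10011110.
P[2]: E(K, 0b00001001) = 0b11111011; 0b11001010 ⊕ 0b11111011 = 0b00110001.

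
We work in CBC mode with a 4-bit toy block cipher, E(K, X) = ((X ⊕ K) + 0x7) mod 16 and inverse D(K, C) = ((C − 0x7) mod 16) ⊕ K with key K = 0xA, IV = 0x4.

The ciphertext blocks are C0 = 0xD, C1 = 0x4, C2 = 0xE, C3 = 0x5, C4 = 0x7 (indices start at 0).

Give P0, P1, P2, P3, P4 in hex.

CBC decryption: P_i = D(K, C_i) ⊕ C_{i−1}, with C_{−1} = IV.
P0: D(K, 0xD) = 0xC; 0xC ⊕ 0x4 = 0x8.
P1: D(K, 0x4) = 0x7; 0x7 ⊕ 0xD = 0xA.
P2: D(K, 0xE) = 0xD; 0xD ⊕ 0x4 = 0x9.
P3: D(K, 0x5) = 0x4; 0x4 ⊕ 0xE = 0xA.
P4: D(K, 0x7) = 0xA; 0xA ⊕ 0x5 = 0xF.

P0 = 0x8, P1 = 0xA, P2 = 0x9, P3 = 0xA, P4 = 0xF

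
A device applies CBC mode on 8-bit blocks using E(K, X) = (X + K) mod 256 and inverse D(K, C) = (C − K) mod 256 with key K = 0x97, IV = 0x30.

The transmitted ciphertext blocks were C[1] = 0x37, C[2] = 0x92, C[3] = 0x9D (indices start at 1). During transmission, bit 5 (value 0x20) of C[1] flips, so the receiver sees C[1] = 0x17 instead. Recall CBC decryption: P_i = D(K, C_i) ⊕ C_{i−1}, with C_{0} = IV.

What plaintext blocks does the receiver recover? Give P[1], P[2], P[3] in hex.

Only C[1] changed, to 0x17. In CBC, a change in C_i garbles P_i and flips the same bit in P_{i+1}. Decrypting the received ciphertext:
P[1]: D(K, 0x17) = 0x80; 0x80 ⊕ 0x30 = 0xB0.
P[2]: D(K, 0x92) = 0xFB; 0xFB ⊕ 0x17 = 0xEC.
P[3]: D(K, 0x9D) = 0x06; 0x06 ⊕ 0x92 = 0x94.
Blocks that differ from the original plaintext: P[1], P[2].

P[1] = 0xB0, P[2] = 0xEC, P[3] = 0x94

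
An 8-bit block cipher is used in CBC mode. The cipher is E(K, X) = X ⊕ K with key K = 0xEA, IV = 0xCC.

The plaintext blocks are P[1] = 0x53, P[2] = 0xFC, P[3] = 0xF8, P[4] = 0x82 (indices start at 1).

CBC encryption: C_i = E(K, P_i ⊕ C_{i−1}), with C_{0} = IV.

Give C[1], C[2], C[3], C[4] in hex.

C[1] = 0x75, C[2] = 0x63, C[3] = 0x71, C[4] = 0x19

C[1]: P[1] ⊕ 0xCC = 0x9F; E(K, 0x9F) = 0x75.
C[2]: P[2] ⊕ 0x75 = 0x89; E(K, 0x89) = 0x63.
C[3]: P[3] ⊕ 0x63 = 0x9B; E(K, 0x9B) = 0x71.
C[4]: P[4] ⊕ 0x71 = 0xF3; E(K, 0xF3) = 0x19.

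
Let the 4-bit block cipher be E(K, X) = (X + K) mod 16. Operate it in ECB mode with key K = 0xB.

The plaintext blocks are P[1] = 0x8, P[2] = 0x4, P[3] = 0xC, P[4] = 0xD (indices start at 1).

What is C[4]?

C[4] = 0x8

ECB encryption: C_i = E(K, P_i).
C[4]: E(K, 0xD) = 0x8.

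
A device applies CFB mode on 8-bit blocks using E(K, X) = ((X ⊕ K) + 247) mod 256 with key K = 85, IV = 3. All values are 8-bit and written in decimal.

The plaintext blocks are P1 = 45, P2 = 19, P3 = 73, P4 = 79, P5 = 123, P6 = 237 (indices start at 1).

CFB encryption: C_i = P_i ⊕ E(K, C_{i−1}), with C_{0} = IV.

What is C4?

C1: E(K, 3) = 77; 45 ⊕ 77 = 96.
C2: E(K, 96) = 44; 19 ⊕ 44 = 63.
C3: E(K, 63) = 97; 73 ⊕ 97 = 40.
C4: E(K, 40) = 116; 79 ⊕ 116 = 59.

C4 = 59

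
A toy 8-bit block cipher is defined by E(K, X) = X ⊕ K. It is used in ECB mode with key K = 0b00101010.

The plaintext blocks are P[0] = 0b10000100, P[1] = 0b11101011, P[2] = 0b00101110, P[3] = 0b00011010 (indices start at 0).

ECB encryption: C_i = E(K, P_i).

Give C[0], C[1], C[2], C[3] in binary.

C[0]: E(K, 0b10000100) = 0b10101110.
C[1]: E(K, 0b11101011) = 0b11000001.
C[2]: E(K, 0b00101110) = 0b00000100.
C[3]: E(K, 0b00011010) = 0b00110000.

C[0] = 0b10101110, C[1] = 0b11000001, C[2] = 0b00000100, C[3] = 0b00110000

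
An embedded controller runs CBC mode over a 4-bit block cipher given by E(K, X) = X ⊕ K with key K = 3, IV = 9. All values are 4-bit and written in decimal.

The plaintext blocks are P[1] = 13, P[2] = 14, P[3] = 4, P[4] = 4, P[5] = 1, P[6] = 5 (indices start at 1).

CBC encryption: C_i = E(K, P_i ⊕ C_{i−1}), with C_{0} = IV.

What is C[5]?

C[1]: P[1] ⊕ 9 = 4; E(K, 4) = 7.
C[2]: P[2] ⊕ 7 = 9; E(K, 9) = 10.
C[3]: P[3] ⊕ 10 = 14; E(K, 14) = 13.
C[4]: P[4] ⊕ 13 = 9; E(K, 9) = 10.
C[5]: P[5] ⊕ 10 = 11; E(K, 11) = 8.

C[5] = 8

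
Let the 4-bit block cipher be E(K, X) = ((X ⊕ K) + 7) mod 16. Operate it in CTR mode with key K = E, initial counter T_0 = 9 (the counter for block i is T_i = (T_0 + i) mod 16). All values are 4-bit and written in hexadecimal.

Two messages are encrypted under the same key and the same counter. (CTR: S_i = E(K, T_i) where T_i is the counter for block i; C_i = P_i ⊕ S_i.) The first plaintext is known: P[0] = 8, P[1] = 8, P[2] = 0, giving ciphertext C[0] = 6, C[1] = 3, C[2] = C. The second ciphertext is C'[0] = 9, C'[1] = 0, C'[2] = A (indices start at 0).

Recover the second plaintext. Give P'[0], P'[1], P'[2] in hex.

In CTR with a reused counter, both messages share the same keystream S_i, so C_i ⊕ C'_i = P_i ⊕ P'_i and thus P'_i = P_i ⊕ C_i ⊕ C'_i.
P'[0]: 8 ⊕ 6 ⊕ 9 = 7.
P'[1]: 8 ⊕ 3 ⊕ 0 = B.
P'[2]: 0 ⊕ C ⊕ A = 6.

P'[0] = 7, P'[1] = B, P'[2] = 6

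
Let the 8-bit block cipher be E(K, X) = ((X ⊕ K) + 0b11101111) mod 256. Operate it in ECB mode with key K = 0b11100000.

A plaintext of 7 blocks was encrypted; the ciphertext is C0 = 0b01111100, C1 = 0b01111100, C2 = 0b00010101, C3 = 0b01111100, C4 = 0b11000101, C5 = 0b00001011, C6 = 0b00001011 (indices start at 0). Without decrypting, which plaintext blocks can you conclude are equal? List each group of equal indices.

P0 = P1 = P3; P5 = P6

ECB encrypts each block independently with the same key, so equal ciphertext blocks imply equal plaintext blocks.
C0 = C1 = C3 = 0b01111100, so P0 = P1 = P3.
C5 = C6 = 0b00001011, so P5 = P6.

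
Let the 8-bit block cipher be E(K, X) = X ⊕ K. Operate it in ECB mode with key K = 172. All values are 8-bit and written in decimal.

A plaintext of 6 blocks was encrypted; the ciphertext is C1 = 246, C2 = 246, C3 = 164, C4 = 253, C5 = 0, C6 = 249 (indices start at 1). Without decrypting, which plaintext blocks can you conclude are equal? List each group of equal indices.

P1 = P2

ECB encrypts each block independently with the same key, so equal ciphertext blocks imply equal plaintext blocks.
C1 = C2 = 246, so P1 = P2.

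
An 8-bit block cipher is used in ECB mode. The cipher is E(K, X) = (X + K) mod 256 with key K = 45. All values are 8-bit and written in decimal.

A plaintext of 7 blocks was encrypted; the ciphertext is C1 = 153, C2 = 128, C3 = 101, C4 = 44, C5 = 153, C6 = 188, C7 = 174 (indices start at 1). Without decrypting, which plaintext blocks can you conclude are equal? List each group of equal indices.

P1 = P5

ECB encrypts each block independently with the same key, so equal ciphertext blocks imply equal plaintext blocks.
C1 = C5 = 153, so P1 = P5.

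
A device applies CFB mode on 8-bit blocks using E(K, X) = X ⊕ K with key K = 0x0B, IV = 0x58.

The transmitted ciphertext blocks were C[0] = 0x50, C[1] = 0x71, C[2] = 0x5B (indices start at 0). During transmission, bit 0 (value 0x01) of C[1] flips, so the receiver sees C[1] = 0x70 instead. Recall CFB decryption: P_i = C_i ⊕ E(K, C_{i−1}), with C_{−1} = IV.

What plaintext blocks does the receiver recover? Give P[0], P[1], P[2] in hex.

Only C[1] changed, to 0x70. In CFB, a change in C_i flips the same bit in P_i and garbles P_{i+1}. Decrypting the received ciphertext:
P[0]: E(K, 0x58) = 0x53; 0x50 ⊕ 0x53 = 0x03.
P[1]: E(K, 0x50) = 0x5B; 0x70 ⊕ 0x5B = 0x2B.
P[2]: E(K, 0x70) = 0x7B; 0x5B ⊕ 0x7B = 0x20.
Blocks that differ from the original plaintext: P[1], P[2].

P[0] = 0x03, P[1] = 0x2B, P[2] = 0x20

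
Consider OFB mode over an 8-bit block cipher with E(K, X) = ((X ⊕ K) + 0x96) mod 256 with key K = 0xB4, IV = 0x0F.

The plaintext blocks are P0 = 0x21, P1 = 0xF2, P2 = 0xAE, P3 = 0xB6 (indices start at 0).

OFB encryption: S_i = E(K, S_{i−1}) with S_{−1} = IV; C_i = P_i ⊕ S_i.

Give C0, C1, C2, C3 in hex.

C0: S = E(K, 0x0F) = 0x51; 0x21 ⊕ 0x51 = 0x70.
C1: S = E(K, 0x51) = 0x7B; 0xF2 ⊕ 0x7B = 0x89.
C2: S = E(K, 0x7B) = 0x65; 0xAE ⊕ 0x65 = 0xCB.
C3: S = E(K, 0x65) = 0x67; 0xB6 ⊕ 0x67 = 0xD1.

C0 = 0x70, C1 = 0x89, C2 = 0xCB, C3 = 0xD1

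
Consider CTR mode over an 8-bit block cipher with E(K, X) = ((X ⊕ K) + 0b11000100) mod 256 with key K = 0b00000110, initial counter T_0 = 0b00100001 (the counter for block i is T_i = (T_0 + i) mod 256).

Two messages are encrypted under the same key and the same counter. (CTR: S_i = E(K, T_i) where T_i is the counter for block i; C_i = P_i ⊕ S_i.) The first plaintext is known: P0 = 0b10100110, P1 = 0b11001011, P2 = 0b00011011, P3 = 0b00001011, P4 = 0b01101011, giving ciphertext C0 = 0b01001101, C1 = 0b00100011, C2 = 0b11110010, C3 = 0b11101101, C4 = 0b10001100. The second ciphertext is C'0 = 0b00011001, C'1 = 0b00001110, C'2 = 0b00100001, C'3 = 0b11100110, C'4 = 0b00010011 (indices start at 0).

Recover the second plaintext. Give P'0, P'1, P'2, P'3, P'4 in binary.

In CTR with a reused counter, both messages share the same keystream S_i, so C_i ⊕ C'_i = P_i ⊕ P'_i and thus P'_i = P_i ⊕ C_i ⊕ C'_i.
P'0: 0b10100110 ⊕ 0b01001101 ⊕ 0b00011001 = 0b11110010.
P'1: 0b11001011 ⊕ 0b00100011 ⊕ 0b00001110 = 0b11100110.
P'2: 0b00011011 ⊕ 0b11110010 ⊕ 0b00100001 = 0b11001000.
P'3: 0b00001011 ⊕ 0b11101101 ⊕ 0b11100110 = 0b00000000.
P'4: 0b01101011 ⊕ 0b10001100 ⊕ 0b00010011 = 0b11110100.

P'0 = 0b11110010, P'1 = 0b11100110, P'2 = 0b11001000, P'3 = 0b00000000, P'4 = 0b11110100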